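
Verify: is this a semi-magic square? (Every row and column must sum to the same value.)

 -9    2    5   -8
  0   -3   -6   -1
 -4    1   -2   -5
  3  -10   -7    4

Yes

Row 1: -9 + 2 + 5 + (-8) = -10.
Row 2: 0 + (-3) + (-6) + (-1) = -10.
Row 3: -4 + 1 + (-2) + (-5) = -10.
Row 4: 3 + (-10) + (-7) + 4 = -10.
Column 1: -9 + 0 + (-4) + 3 = -10.
Column 2: 2 + (-3) + 1 + (-10) = -10.
Column 3: 5 + (-6) + (-2) + (-7) = -10.
Column 4: -8 + (-1) + (-5) + 4 = -10.
All lines sum to -10.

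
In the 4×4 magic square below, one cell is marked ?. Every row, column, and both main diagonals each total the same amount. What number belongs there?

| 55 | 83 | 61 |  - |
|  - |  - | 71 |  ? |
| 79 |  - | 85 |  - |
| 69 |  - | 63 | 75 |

67

Column 3 is complete and sums to 280; that is the magic constant.
Row 1 needs 280; the known cells sum to 199, so (1,4) = 81.
Row 4 needs 280; the known cells sum to 207, so (4,2) = 73.
Using column 1: 55 + 79 + 69 + ? → (2,1) = 280 − 203 = 77.
Main diagonal must total 280; the given cells sum to 215, so (2,2) = 65.
The remaining cell in anti-diagonal is (3,2) = 280 − 221 = 59.
Row 2 must total 280; the given cells sum to 213, so (2,4) = 67.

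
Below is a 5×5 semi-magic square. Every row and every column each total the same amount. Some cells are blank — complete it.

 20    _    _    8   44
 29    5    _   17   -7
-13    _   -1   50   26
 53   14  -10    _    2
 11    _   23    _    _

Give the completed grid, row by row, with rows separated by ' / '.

20 -4 32 8 44 / 29 5 56 17 -7 / -13 38 -1 50 26 / 53 14 -10 41 2 / 11 47 23 -16 35

Column 1 is already complete: 20 + 29 + -13 + 53 + 11 = 100, so that is the magic constant.
The remaining cell in row 2 is (2,3) = 100 − 44 = 56.
Row 3 needs 100; the known cells sum to 62, so (3,2) = 38.
From row 4, 100 − (53 + 14 + (-10) + 2) gives (4,4) = 41.
Column 3 must total 100; the given cells sum to 68, so (1,3) = 32.
Column 4: 8 + 17 + 50 + 41 + ? = 100, so (5,4) = -16.
Column 5: 44 + (-7) + 26 + 2 + ? = 100, so (5,5) = 35.
From row 1, 100 − (20 + 32 + 8 + 44) gives (1,2) = -4.
The remaining cell in row 5 is (5,2) = 100 − 53 = 47.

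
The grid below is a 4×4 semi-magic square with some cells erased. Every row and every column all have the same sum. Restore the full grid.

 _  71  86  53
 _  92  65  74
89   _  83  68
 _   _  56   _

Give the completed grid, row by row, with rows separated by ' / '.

80 71 86 53 / 59 92 65 74 / 89 50 83 68 / 62 77 56 95

Column 3 is already complete: 86 + 65 + 83 + 56 = 290, so that is the magic constant.
From row 1, 290 − (71 + 86 + 53) gives (1,1) = 80.
Row 2 needs 290; the known cells sum to 231, so (2,1) = 59.
Row 3 must total 290; the given cells sum to 240, so (3,2) = 50.
The remaining cell in column 1 is (4,1) = 290 − 228 = 62.
From column 2, 290 − (71 + 92 + 50) gives (4,2) = 77.
Using column 4: 53 + 74 + 68 + ? → (4,4) = 290 − 195 = 95.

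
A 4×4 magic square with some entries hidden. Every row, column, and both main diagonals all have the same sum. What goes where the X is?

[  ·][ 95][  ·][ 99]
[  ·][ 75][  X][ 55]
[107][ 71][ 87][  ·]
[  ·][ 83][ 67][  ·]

91

Column 2 is complete and sums to 324; that is the magic constant.
Row 3 must total 324; the given cells sum to 265, so (3,4) = 59.
Column 4 must total 324; the given cells sum to 213, so (4,4) = 111.
Main diagonal needs 324; the known cells sum to 273, so (1,1) = 51.
Using row 1: 51 + 95 + 99 + ? → (1,3) = 324 − 245 = 79.
Row 4 must total 324; the given cells sum to 261, so (4,1) = 63.
Column 1 needs 324; the known cells sum to 221, so (2,1) = 103.
Column 3 needs 324; the known cells sum to 233, so (2,3) = 91.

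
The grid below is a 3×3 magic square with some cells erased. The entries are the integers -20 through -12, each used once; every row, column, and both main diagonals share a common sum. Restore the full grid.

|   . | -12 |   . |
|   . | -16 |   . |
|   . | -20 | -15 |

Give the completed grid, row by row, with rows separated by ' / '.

The entries are -20 through -12, which sum to -144, so each line sums to -144/3 = -48.
Row 3: -20 + (-15) + ? = -48, so (3,1) = -13.
Main diagonal needs -48; the known cells sum to -31, so (1,1) = -17.
Using anti-diagonal: -16 + (-13) + ? → (1,3) = -48 − (-29) = -19.
The remaining cell in column 1 is (2,1) = -48 − (-30) = -18.
From column 3, -48 − (-19 + (-15)) gives (2,3) = -14.

-17 -12 -19 / -18 -16 -14 / -13 -20 -15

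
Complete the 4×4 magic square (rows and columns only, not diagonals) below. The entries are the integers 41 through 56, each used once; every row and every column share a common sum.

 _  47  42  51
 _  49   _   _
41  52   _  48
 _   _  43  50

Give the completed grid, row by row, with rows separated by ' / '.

54 47 42 51 / 44 49 56 45 / 41 52 53 48 / 55 46 43 50

The entries are 41 through 56, which sum to 776, so each line sums to 776/4 = 194.
Row 1 must total 194; the given cells sum to 140, so (1,1) = 54.
Row 3: 41 + 52 + 48 + ? = 194, so (3,3) = 53.
Column 2: 47 + 49 + 52 + ? = 194, so (4,2) = 46.
From column 3, 194 − (42 + 53 + 43) gives (2,3) = 56.
Column 4 must total 194; the given cells sum to 149, so (2,4) = 45.
Row 2: 49 + 56 + 45 + ? = 194, so (2,1) = 44.
Row 4 needs 194; the known cells sum to 139, so (4,1) = 55.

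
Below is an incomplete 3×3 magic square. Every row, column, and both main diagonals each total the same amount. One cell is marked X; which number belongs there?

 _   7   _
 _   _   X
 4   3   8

1

Row 3 is complete and sums to 15; that is the magic constant.
Column 2 needs 15; the known cells sum to 10, so (2,2) = 5.
The remaining cell in main diagonal is (1,1) = 15 − 13 = 2.
Anti-diagonal must total 15; the given cells sum to 9, so (1,3) = 6.
The remaining cell in column 1 is (2,1) = 15 − 6 = 9.
Column 3: 6 + 8 + ? = 15, so (2,3) = 1.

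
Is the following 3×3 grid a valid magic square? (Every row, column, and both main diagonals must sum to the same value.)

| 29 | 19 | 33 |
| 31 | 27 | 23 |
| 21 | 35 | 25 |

Yes

Row 1: 29 + 19 + 33 = 81.
Row 2: 31 + 27 + 23 = 81.
Row 3: 21 + 35 + 25 = 81.
Column 1: 29 + 31 + 21 = 81.
Column 2: 19 + 27 + 35 = 81.
Column 3: 33 + 23 + 25 = 81.
Main diagonal: 29 + 27 + 25 = 81.
Anti-diagonal: 33 + 27 + 21 = 81.
All lines sum to 81.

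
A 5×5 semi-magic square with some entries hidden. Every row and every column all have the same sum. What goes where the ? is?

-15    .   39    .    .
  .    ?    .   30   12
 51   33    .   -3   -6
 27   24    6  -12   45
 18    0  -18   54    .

-9

Row 4 is complete and sums to 90; that is the magic constant.
From row 3, 90 − (51 + 33 + (-3) + (-6)) gives (3,3) = 15.
Row 5: 18 + 0 + (-18) + 54 + ? = 90, so (5,5) = 36.
The remaining cell in column 1 is (2,1) = 90 − 81 = 9.
From column 3, 90 − (39 + 15 + 6 + (-18)) gives (2,3) = 48.
From column 4, 90 − (30 + (-3) + (-12) + 54) gives (1,4) = 21.
Using column 5: 12 + (-6) + 45 + 36 + ? → (1,5) = 90 − 87 = 3.
Row 1 needs 90; the known cells sum to 48, so (1,2) = 42.
Using row 2: 9 + 48 + 30 + 12 + ? → (2,2) = 90 − 99 = -9.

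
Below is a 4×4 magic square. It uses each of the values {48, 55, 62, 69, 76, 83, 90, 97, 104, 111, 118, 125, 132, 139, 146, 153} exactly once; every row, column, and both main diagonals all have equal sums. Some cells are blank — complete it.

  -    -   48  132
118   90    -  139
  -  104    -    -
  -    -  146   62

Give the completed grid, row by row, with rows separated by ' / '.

97 125 48 132 / 118 90 55 139 / 76 104 153 69 / 111 83 146 62

The 16 entries sum to 1608, so each line sums to 1608/4 = 402.
Using row 2: 118 + 90 + 139 + ? → (2,3) = 402 − 347 = 55.
Column 3: 48 + 55 + 146 + ? = 402, so (3,3) = 153.
The remaining cell in column 4 is (3,4) = 402 − 333 = 69.
Main diagonal needs 402; the known cells sum to 305, so (1,1) = 97.
Anti-diagonal needs 402; the known cells sum to 291, so (4,1) = 111.
The remaining cell in row 1 is (1,2) = 402 − 277 = 125.
Row 3 needs 402; the known cells sum to 326, so (3,1) = 76.
Using row 4: 111 + 146 + 62 + ? → (4,2) = 402 − 319 = 83.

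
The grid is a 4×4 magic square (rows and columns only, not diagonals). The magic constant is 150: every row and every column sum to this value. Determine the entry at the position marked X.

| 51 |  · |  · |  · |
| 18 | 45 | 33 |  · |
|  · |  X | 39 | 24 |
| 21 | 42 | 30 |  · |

Using row 2: 18 + 45 + 33 + ? → (2,4) = 150 − 96 = 54.
The remaining cell in row 4 is (4,4) = 150 − 93 = 57.
Using column 1: 51 + 18 + 21 + ? → (3,1) = 150 − 90 = 60.
Column 3: 33 + 39 + 30 + ? = 150, so (1,3) = 48.
From column 4, 150 − (54 + 24 + 57) gives (1,4) = 15.
Row 1: 51 + 48 + 15 + ? = 150, so (1,2) = 36.
Using row 3: 60 + 39 + 24 + ? → (3,2) = 150 − 123 = 27.

27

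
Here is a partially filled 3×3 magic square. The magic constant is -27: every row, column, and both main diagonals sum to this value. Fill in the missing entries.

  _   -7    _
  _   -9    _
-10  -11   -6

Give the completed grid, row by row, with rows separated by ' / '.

-12 -7 -8 / -5 -9 -13 / -10 -11 -6

The remaining cell in main diagonal is (1,1) = -27 − (-15) = -12.
Using anti-diagonal: -9 + (-10) + ? → (1,3) = -27 − (-19) = -8.
Column 1 needs -27; the known cells sum to -22, so (2,1) = -5.
Column 3: -8 + (-6) + ? = -27, so (2,3) = -13.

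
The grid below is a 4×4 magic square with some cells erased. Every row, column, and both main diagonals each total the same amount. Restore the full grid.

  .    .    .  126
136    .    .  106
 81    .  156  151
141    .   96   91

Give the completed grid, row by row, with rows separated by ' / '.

116 131 101 126 / 136 111 121 106 / 81 86 156 151 / 141 146 96 91

Column 4 is already complete: 126 + 106 + 151 + 91 = 474, so that is the magic constant.
Row 3 must total 474; the given cells sum to 388, so (3,2) = 86.
Row 4 needs 474; the known cells sum to 328, so (4,2) = 146.
The remaining cell in column 1 is (1,1) = 474 − 358 = 116.
Main diagonal needs 474; the known cells sum to 363, so (2,2) = 111.
Anti-diagonal must total 474; the given cells sum to 353, so (2,3) = 121.
From column 2, 474 − (111 + 86 + 146) gives (1,2) = 131.
Using column 3: 121 + 156 + 96 + ? → (1,3) = 474 − 373 = 101.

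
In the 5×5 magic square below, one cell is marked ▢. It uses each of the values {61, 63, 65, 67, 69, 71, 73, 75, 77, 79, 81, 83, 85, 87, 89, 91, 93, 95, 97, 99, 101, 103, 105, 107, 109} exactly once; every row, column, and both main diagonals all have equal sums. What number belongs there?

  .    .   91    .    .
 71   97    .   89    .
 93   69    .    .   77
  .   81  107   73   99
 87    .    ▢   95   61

79

The 25 entries sum to 2125, so each line sums to 2125/5 = 425.
Using row 4: 81 + 107 + 73 + 99 + ? → (4,1) = 425 − 360 = 65.
Column 1 needs 425; the known cells sum to 316, so (1,1) = 109.
Using main diagonal: 109 + 97 + 73 + 61 + ? → (3,3) = 425 − 340 = 85.
Anti-diagonal must total 425; the given cells sum to 342, so (1,5) = 83.
The remaining cell in row 3 is (3,4) = 425 − 324 = 101.
Column 4 needs 425; the known cells sum to 358, so (1,4) = 67.
Column 5 needs 425; the known cells sum to 320, so (2,5) = 105.
From row 1, 425 − (109 + 91 + 67 + 83) gives (1,2) = 75.
The remaining cell in row 2 is (2,3) = 425 − 362 = 63.
Column 2 must total 425; the given cells sum to 322, so (5,2) = 103.
Column 3: 91 + 63 + 85 + 107 + ? = 425, so (5,3) = 79.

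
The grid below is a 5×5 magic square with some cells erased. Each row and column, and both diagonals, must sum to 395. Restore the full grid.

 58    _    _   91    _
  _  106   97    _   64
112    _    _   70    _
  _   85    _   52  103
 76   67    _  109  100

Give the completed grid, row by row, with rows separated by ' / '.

From row 5, 395 − (76 + 67 + 109 + 100) gives (5,3) = 43.
From column 4, 395 − (91 + 70 + 52 + 109) gives (2,4) = 73.
Using main diagonal: 58 + 106 + 52 + 100 + ? → (3,3) = 395 − 316 = 79.
The remaining cell in anti-diagonal is (1,5) = 395 − 313 = 82.
From row 2, 395 − (106 + 97 + 73 + 64) gives (2,1) = 55.
From column 1, 395 − (58 + 55 + 112 + 76) gives (4,1) = 94.
Column 5: 82 + 64 + 103 + 100 + ? = 395, so (3,5) = 46.
Row 3 needs 395; the known cells sum to 307, so (3,2) = 88.
The remaining cell in row 4 is (4,3) = 395 − 334 = 61.
Column 2 must total 395; the given cells sum to 346, so (1,2) = 49.
Column 3 needs 395; the known cells sum to 280, so (1,3) = 115.

58 49 115 91 82 / 55 106 97 73 64 / 112 88 79 70 46 / 94 85 61 52 103 / 76 67 43 109 100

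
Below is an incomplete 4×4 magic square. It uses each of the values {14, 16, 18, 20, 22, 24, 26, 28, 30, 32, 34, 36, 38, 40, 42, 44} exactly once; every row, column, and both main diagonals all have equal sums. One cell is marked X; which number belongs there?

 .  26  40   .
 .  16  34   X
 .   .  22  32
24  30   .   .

28

The 16 entries sum to 464, so each line sums to 464/4 = 116.
Column 2 must total 116; the given cells sum to 72, so (3,2) = 44.
Using column 3: 40 + 34 + 22 + ? → (4,3) = 116 − 96 = 20.
From anti-diagonal, 116 − (34 + 44 + 24) gives (1,4) = 14.
From row 1, 116 − (26 + 40 + 14) gives (1,1) = 36.
Using row 3: 44 + 22 + 32 + ? → (3,1) = 116 − 98 = 18.
The remaining cell in row 4 is (4,4) = 116 − 74 = 42.
Column 1 needs 116; the known cells sum to 78, so (2,1) = 38.
Column 4 must total 116; the given cells sum to 88, so (2,4) = 28.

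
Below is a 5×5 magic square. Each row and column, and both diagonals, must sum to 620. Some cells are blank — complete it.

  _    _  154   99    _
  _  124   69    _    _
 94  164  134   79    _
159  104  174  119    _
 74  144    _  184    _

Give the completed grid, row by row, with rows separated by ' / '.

The remaining cell in row 3 is (3,5) = 620 − 471 = 149.
Using row 4: 159 + 104 + 174 + 119 + ? → (4,5) = 620 − 556 = 64.
Column 2 needs 620; the known cells sum to 536, so (1,2) = 84.
Column 3 needs 620; the known cells sum to 531, so (5,3) = 89.
From column 4, 620 − (99 + 79 + 119 + 184) gives (2,4) = 139.
From anti-diagonal, 620 − (139 + 134 + 104 + 74) gives (1,5) = 169.
The remaining cell in row 1 is (1,1) = 620 − 506 = 114.
The remaining cell in row 5 is (5,5) = 620 − 491 = 129.
From column 1, 620 − (114 + 94 + 159 + 74) gives (2,1) = 179.
Column 5 needs 620; the known cells sum to 511, so (2,5) = 109.

114 84 154 99 169 / 179 124 69 139 109 / 94 164 134 79 149 / 159 104 174 119 64 / 74 144 89 184 129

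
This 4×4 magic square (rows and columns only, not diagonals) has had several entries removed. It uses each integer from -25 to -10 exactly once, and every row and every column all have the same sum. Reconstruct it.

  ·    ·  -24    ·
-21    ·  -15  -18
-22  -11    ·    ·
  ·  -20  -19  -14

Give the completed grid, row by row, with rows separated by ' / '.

The entries are -25 through -10, which sum to -280, so each line sums to -280/4 = -70.
Row 2: -21 + (-15) + (-18) + ? = -70, so (2,2) = -16.
From row 4, -70 − (-20 + (-19) + (-14)) gives (4,1) = -17.
Column 1: -21 + (-22) + (-17) + ? = -70, so (1,1) = -10.
Column 2 must total -70; the given cells sum to -47, so (1,2) = -23.
The remaining cell in column 3 is (3,3) = -70 − (-58) = -12.
Row 1 needs -70; the known cells sum to -57, so (1,4) = -13.
The remaining cell in row 3 is (3,4) = -70 − (-45) = -25.

-10 -23 -24 -13 / -21 -16 -15 -18 / -22 -11 -12 -25 / -17 -20 -19 -14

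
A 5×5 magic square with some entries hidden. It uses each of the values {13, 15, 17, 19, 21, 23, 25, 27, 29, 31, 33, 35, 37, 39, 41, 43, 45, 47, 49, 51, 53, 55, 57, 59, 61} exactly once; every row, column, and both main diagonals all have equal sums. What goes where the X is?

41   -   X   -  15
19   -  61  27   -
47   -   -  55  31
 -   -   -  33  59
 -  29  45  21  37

The 25 entries sum to 925, so each line sums to 925/5 = 185.
Using row 5: 29 + 45 + 21 + 37 + ? → (5,1) = 185 − 132 = 53.
From column 1, 185 − (41 + 19 + 47 + 53) gives (4,1) = 25.
From column 4, 185 − (27 + 55 + 33 + 21) gives (1,4) = 49.
Column 5 needs 185; the known cells sum to 142, so (2,5) = 43.
Using row 2: 19 + 61 + 27 + 43 + ? → (2,2) = 185 − 150 = 35.
Main diagonal needs 185; the known cells sum to 146, so (3,3) = 39.
Anti-diagonal needs 185; the known cells sum to 134, so (4,2) = 51.
Using row 3: 47 + 39 + 55 + 31 + ? → (3,2) = 185 − 172 = 13.
Row 4 must total 185; the given cells sum to 168, so (4,3) = 17.
The remaining cell in column 2 is (1,2) = 185 − 128 = 57.
From column 3, 185 − (61 + 39 + 17 + 45) gives (1,3) = 23.

23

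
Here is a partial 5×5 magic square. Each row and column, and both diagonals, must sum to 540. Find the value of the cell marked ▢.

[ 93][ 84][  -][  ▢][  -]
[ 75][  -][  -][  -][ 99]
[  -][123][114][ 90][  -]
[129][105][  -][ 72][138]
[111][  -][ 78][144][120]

Row 4: 129 + 105 + 72 + 138 + ? = 540, so (4,3) = 96.
Row 5 needs 540; the known cells sum to 453, so (5,2) = 87.
Column 1 needs 540; the known cells sum to 408, so (3,1) = 132.
Column 2: 84 + 123 + 105 + 87 + ? = 540, so (2,2) = 141.
Using row 3: 132 + 123 + 114 + 90 + ? → (3,5) = 540 − 459 = 81.
Column 5: 99 + 81 + 138 + 120 + ? = 540, so (1,5) = 102.
Anti-diagonal: 102 + 114 + 105 + 111 + ? = 540, so (2,4) = 108.
Row 2 must total 540; the given cells sum to 423, so (2,3) = 117.
Using column 3: 117 + 114 + 96 + 78 + ? → (1,3) = 540 − 405 = 135.
The remaining cell in column 4 is (1,4) = 540 − 414 = 126.

126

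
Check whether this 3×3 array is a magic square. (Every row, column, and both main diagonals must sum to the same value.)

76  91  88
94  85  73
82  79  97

No — row 2 sums to 252 but column 3 sums to 258.

Row 1: 76 + 91 + 88 = 255.
Row 2: 94 + 85 + 73 = 252.
Row 3: 82 + 79 + 97 = 258.
Column 1: 76 + 94 + 82 = 252.
Column 2: 91 + 85 + 79 = 255.
Column 3: 88 + 73 + 97 = 258.
Main diagonal: 76 + 85 + 97 = 258.
Anti-diagonal: 88 + 85 + 82 = 255.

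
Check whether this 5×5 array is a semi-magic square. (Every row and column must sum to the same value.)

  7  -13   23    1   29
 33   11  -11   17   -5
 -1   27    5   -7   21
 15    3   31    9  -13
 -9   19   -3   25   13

Row 1: 7 + (-13) + 23 + 1 + 29 = 47.
Row 2: 33 + 11 + (-11) + 17 + (-5) = 45.
Row 3: -1 + 27 + 5 + (-7) + 21 = 45.
Row 4: 15 + 3 + 31 + 9 + (-13) = 45.
Row 5: -9 + 19 + (-3) + 25 + 13 = 45.
Column 1: 7 + 33 + (-1) + 15 + (-9) = 45.
Column 2: -13 + 11 + 27 + 3 + 19 = 47.
Column 3: 23 + (-11) + 5 + 31 + (-3) = 45.
Column 4: 1 + 17 + (-7) + 9 + 25 = 45.
Column 5: 29 + (-5) + 21 + (-13) + 13 = 45.

No — row 1 sums to 47 but row 5 sums to 45.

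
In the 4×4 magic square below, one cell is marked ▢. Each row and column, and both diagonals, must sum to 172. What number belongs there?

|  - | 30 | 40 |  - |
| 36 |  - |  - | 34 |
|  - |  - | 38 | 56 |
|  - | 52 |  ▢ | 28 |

From column 4, 172 − (34 + 56 + 28) gives (1,4) = 54.
From row 1, 172 − (30 + 40 + 54) gives (1,1) = 48.
Using main diagonal: 48 + 38 + 28 + ? → (2,2) = 172 − 114 = 58.
Using row 2: 36 + 58 + 34 + ? → (2,3) = 172 − 128 = 44.
Column 2 needs 172; the known cells sum to 140, so (3,2) = 32.
Column 3 must total 172; the given cells sum to 122, so (4,3) = 50.

50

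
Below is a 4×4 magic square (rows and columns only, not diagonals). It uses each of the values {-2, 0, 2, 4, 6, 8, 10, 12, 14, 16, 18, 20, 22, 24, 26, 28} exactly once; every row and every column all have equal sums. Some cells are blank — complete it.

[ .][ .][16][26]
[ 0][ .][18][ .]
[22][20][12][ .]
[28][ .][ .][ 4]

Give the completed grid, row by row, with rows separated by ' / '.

2 8 16 26 / 0 10 18 24 / 22 20 12 -2 / 28 14 6 4

The 16 entries sum to 208, so each line sums to 208/4 = 52.
From row 3, 52 − (22 + 20 + 12) gives (3,4) = -2.
Column 1: 0 + 22 + 28 + ? = 52, so (1,1) = 2.
Column 3 needs 52; the known cells sum to 46, so (4,3) = 6.
Column 4: 26 + (-2) + 4 + ? = 52, so (2,4) = 24.
Row 1 must total 52; the given cells sum to 44, so (1,2) = 8.
Row 2 must total 52; the given cells sum to 42, so (2,2) = 10.
Row 4 needs 52; the known cells sum to 38, so (4,2) = 14.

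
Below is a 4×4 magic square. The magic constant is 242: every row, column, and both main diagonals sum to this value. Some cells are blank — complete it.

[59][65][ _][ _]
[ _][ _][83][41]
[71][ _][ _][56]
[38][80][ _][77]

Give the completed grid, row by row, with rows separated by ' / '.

59 65 50 68 / 74 44 83 41 / 71 53 62 56 / 38 80 47 77

The remaining cell in row 4 is (4,3) = 242 − 195 = 47.
Column 1 must total 242; the given cells sum to 168, so (2,1) = 74.
Column 4: 41 + 56 + 77 + ? = 242, so (1,4) = 68.
Using anti-diagonal: 68 + 83 + 38 + ? → (3,2) = 242 − 189 = 53.
From row 1, 242 − (59 + 65 + 68) gives (1,3) = 50.
Row 2: 74 + 83 + 41 + ? = 242, so (2,2) = 44.
Row 3 needs 242; the known cells sum to 180, so (3,3) = 62.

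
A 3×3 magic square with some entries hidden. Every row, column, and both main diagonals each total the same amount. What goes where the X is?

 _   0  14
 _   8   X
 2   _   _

4

Anti-diagonal is complete and sums to 24; that is the magic constant.
The remaining cell in row 1 is (1,1) = 24 − 14 = 10.
Using column 1: 10 + 2 + ? → (2,1) = 24 − 12 = 12.
Using column 2: 0 + 8 + ? → (3,2) = 24 − 8 = 16.
Main diagonal must total 24; the given cells sum to 18, so (3,3) = 6.
Row 2 needs 24; the known cells sum to 20, so (2,3) = 4.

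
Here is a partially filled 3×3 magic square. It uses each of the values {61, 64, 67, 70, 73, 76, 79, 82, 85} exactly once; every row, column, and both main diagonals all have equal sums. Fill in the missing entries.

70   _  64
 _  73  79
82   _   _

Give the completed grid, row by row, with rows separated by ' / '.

70 85 64 / 67 73 79 / 82 61 76

The 9 entries sum to 657, so each line sums to 657/3 = 219.
The remaining cell in row 1 is (1,2) = 219 − 134 = 85.
Row 2 must total 219; the given cells sum to 152, so (2,1) = 67.
The remaining cell in column 2 is (3,2) = 219 − 158 = 61.
Column 3 needs 219; the known cells sum to 143, so (3,3) = 76.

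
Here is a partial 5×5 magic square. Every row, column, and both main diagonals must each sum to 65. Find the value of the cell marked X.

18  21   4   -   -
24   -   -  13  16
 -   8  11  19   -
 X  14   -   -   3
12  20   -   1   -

From column 2, 65 − (21 + 8 + 14 + 20) gives (2,2) = 2.
Anti-diagonal: 13 + 11 + 14 + 12 + ? = 65, so (1,5) = 15.
Row 1: 18 + 21 + 4 + 15 + ? = 65, so (1,4) = 7.
Row 2: 24 + 2 + 13 + 16 + ? = 65, so (2,3) = 10.
Column 4: 7 + 13 + 19 + 1 + ? = 65, so (4,4) = 25.
Using main diagonal: 18 + 2 + 11 + 25 + ? → (5,5) = 65 − 56 = 9.
From row 5, 65 − (12 + 20 + 1 + 9) gives (5,3) = 23.
Column 3 must total 65; the given cells sum to 48, so (4,3) = 17.
The remaining cell in column 5 is (3,5) = 65 − 43 = 22.
The remaining cell in row 3 is (3,1) = 65 − 60 = 5.
Row 4 must total 65; the given cells sum to 59, so (4,1) = 6.

6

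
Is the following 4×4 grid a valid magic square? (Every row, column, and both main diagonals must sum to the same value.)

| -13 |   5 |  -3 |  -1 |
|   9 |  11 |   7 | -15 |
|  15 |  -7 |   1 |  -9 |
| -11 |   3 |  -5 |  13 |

Row 1: -13 + 5 + (-3) + (-1) = -12.
Row 2: 9 + 11 + 7 + (-15) = 12.
Row 3: 15 + (-7) + 1 + (-9) = 0.
Row 4: -11 + 3 + (-5) + 13 = 0.
Column 1: -13 + 9 + 15 + (-11) = 0.
Column 2: 5 + 11 + (-7) + 3 = 12.
Column 3: -3 + 7 + 1 + (-5) = 0.
Column 4: -1 + (-15) + (-9) + 13 = -12.
Main diagonal: -13 + 11 + 1 + 13 = 12.
Anti-diagonal: -1 + 7 + (-7) + (-11) = -12.

No — row 1 sums to -12 but column 1 sums to 0.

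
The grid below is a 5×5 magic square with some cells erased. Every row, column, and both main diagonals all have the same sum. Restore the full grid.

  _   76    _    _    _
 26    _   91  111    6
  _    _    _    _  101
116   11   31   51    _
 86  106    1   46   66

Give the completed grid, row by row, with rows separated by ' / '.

Row 5 is already complete: 86 + 106 + 1 + 46 + 66 = 305, so that is the magic constant.
From row 2, 305 − (26 + 91 + 111 + 6) gives (2,2) = 71.
Row 4 needs 305; the known cells sum to 209, so (4,5) = 96.
Column 2 needs 305; the known cells sum to 264, so (3,2) = 41.
From column 5, 305 − (6 + 101 + 96 + 66) gives (1,5) = 36.
Anti-diagonal needs 305; the known cells sum to 244, so (3,3) = 61.
Column 3: 91 + 61 + 31 + 1 + ? = 305, so (1,3) = 121.
From main diagonal, 305 − (71 + 61 + 51 + 66) gives (1,1) = 56.
The remaining cell in row 1 is (1,4) = 305 − 289 = 16.
Using column 1: 56 + 26 + 116 + 86 + ? → (3,1) = 305 − 284 = 21.
The remaining cell in column 4 is (3,4) = 305 − 224 = 81.

56 76 121 16 36 / 26 71 91 111 6 / 21 41 61 81 101 / 116 11 31 51 96 / 86 106 1 46 66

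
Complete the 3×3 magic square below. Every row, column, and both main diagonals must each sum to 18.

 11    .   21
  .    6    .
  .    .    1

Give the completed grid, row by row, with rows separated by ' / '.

11 -14 21 / 16 6 -4 / -9 26 1

The remaining cell in row 1 is (1,2) = 18 − 32 = -14.
Column 2 needs 18; the known cells sum to -8, so (3,2) = 26.
Column 3 needs 18; the known cells sum to 22, so (2,3) = -4.
From anti-diagonal, 18 − (21 + 6) gives (3,1) = -9.
Row 2 needs 18; the known cells sum to 2, so (2,1) = 16.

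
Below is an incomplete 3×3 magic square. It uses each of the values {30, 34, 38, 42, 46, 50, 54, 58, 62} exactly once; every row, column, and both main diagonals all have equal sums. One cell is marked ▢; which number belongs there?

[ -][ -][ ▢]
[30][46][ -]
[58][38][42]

34

The 9 entries sum to 414, so each line sums to 414/3 = 138.
Using row 2: 30 + 46 + ? → (2,3) = 138 − 76 = 62.
Column 1 must total 138; the given cells sum to 88, so (1,1) = 50.
Column 2: 46 + 38 + ? = 138, so (1,2) = 54.
The remaining cell in column 3 is (1,3) = 138 − 104 = 34.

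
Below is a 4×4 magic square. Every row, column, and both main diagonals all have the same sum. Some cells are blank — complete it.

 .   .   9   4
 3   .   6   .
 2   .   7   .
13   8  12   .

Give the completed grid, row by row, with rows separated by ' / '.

16 5 9 4 / 3 10 6 15 / 2 11 7 14 / 13 8 12 1

Column 3 is already complete: 9 + 6 + 7 + 12 = 34, so that is the magic constant.
Row 4 needs 34; the known cells sum to 33, so (4,4) = 1.
Column 1 must total 34; the given cells sum to 18, so (1,1) = 16.
Main diagonal: 16 + 7 + 1 + ? = 34, so (2,2) = 10.
From anti-diagonal, 34 − (4 + 6 + 13) gives (3,2) = 11.
Row 1: 16 + 9 + 4 + ? = 34, so (1,2) = 5.
Row 2 needs 34; the known cells sum to 19, so (2,4) = 15.
Row 3 needs 34; the known cells sum to 20, so (3,4) = 14.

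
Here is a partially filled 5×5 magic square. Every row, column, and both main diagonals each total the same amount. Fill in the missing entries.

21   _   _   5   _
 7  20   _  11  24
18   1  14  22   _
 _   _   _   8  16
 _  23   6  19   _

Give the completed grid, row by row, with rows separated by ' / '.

Column 4 is already complete: 5 + 11 + 22 + 8 + 19 = 65, so that is the magic constant.
From row 2, 65 − (7 + 20 + 11 + 24) gives (2,3) = 3.
Using row 3: 18 + 1 + 14 + 22 + ? → (3,5) = 65 − 55 = 10.
Main diagonal must total 65; the given cells sum to 63, so (5,5) = 2.
Row 5: 23 + 6 + 19 + 2 + ? = 65, so (5,1) = 15.
The remaining cell in column 1 is (4,1) = 65 − 61 = 4.
Column 5 must total 65; the given cells sum to 52, so (1,5) = 13.
Anti-diagonal must total 65; the given cells sum to 53, so (4,2) = 12.
The remaining cell in row 4 is (4,3) = 65 − 40 = 25.
Column 2: 20 + 1 + 12 + 23 + ? = 65, so (1,2) = 9.
From column 3, 65 − (3 + 14 + 25 + 6) gives (1,3) = 17.

21 9 17 5 13 / 7 20 3 11 24 / 18 1 14 22 10 / 4 12 25 8 16 / 15 23 6 19 2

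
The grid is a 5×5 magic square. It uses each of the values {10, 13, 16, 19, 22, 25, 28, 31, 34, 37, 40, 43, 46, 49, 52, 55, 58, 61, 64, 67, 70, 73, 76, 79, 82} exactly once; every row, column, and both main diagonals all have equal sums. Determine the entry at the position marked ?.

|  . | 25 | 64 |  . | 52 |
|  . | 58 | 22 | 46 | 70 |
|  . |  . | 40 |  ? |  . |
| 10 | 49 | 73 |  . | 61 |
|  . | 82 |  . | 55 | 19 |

The 25 entries sum to 1150, so each line sums to 1150/5 = 230.
Using row 2: 58 + 22 + 46 + 70 + ? → (2,1) = 230 − 196 = 34.
Row 4 needs 230; the known cells sum to 193, so (4,4) = 37.
From column 2, 230 − (25 + 58 + 49 + 82) gives (3,2) = 16.
The remaining cell in column 3 is (5,3) = 230 − 199 = 31.
Using column 5: 52 + 70 + 61 + 19 + ? → (3,5) = 230 − 202 = 28.
Using main diagonal: 58 + 40 + 37 + 19 + ? → (1,1) = 230 − 154 = 76.
The remaining cell in anti-diagonal is (5,1) = 230 − 187 = 43.
Row 1 needs 230; the known cells sum to 217, so (1,4) = 13.
Column 1 needs 230; the known cells sum to 163, so (3,1) = 67.
Column 4 must total 230; the given cells sum to 151, so (3,4) = 79.

79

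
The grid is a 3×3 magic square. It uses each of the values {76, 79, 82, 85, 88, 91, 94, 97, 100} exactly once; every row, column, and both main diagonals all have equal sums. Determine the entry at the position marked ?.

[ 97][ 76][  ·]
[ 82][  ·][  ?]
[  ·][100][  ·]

94

The 9 entries sum to 792, so each line sums to 792/3 = 264.
Using row 1: 97 + 76 + ? → (1,3) = 264 − 173 = 91.
Column 1 must total 264; the given cells sum to 179, so (3,1) = 85.
Using column 2: 76 + 100 + ? → (2,2) = 264 − 176 = 88.
From main diagonal, 264 − (97 + 88) gives (3,3) = 79.
Using row 2: 82 + 88 + ? → (2,3) = 264 − 170 = 94.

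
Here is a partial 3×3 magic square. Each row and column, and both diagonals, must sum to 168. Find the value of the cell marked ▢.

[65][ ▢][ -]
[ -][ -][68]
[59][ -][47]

50

Using row 3: 59 + 47 + ? → (3,2) = 168 − 106 = 62.
Column 1 needs 168; the known cells sum to 124, so (2,1) = 44.
Column 3 needs 168; the known cells sum to 115, so (1,3) = 53.
From main diagonal, 168 − (65 + 47) gives (2,2) = 56.
Row 1 needs 168; the known cells sum to 118, so (1,2) = 50.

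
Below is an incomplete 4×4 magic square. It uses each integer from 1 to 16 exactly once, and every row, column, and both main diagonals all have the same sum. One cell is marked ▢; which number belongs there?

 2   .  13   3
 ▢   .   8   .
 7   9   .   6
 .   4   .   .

The entries are 1 through 16, which sum to 136, so each line sums to 136/4 = 34.
Row 1: 2 + 13 + 3 + ? = 34, so (1,2) = 16.
From row 3, 34 − (7 + 9 + 6) gives (3,3) = 12.
Column 2: 16 + 9 + 4 + ? = 34, so (2,2) = 5.
Column 3 needs 34; the known cells sum to 33, so (4,3) = 1.
From main diagonal, 34 − (2 + 5 + 12) gives (4,4) = 15.
Using anti-diagonal: 3 + 8 + 9 + ? → (4,1) = 34 − 20 = 14.
From column 1, 34 − (2 + 7 + 14) gives (2,1) = 11.

11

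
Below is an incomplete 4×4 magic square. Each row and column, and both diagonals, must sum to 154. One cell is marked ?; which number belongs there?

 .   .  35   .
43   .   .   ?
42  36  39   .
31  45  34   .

The remaining cell in row 3 is (3,4) = 154 − 117 = 37.
Row 4: 31 + 45 + 34 + ? = 154, so (4,4) = 44.
Using column 1: 43 + 42 + 31 + ? → (1,1) = 154 − 116 = 38.
Column 3 needs 154; the known cells sum to 108, so (2,3) = 46.
From main diagonal, 154 − (38 + 39 + 44) gives (2,2) = 33.
Using anti-diagonal: 46 + 36 + 31 + ? → (1,4) = 154 − 113 = 41.
Row 1 needs 154; the known cells sum to 114, so (1,2) = 40.
Row 2 must total 154; the given cells sum to 122, so (2,4) = 32.

32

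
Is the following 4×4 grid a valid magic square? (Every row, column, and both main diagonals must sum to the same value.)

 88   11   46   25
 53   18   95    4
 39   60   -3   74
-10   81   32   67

Yes

Row 1: 88 + 11 + 46 + 25 = 170.
Row 2: 53 + 18 + 95 + 4 = 170.
Row 3: 39 + 60 + (-3) + 74 = 170.
Row 4: -10 + 81 + 32 + 67 = 170.
Column 1: 88 + 53 + 39 + (-10) = 170.
Column 2: 11 + 18 + 60 + 81 = 170.
Column 3: 46 + 95 + (-3) + 32 = 170.
Column 4: 25 + 4 + 74 + 67 = 170.
Main diagonal: 88 + 18 + (-3) + 67 = 170.
Anti-diagonal: 25 + 95 + 60 + (-10) = 170.
All lines sum to 170.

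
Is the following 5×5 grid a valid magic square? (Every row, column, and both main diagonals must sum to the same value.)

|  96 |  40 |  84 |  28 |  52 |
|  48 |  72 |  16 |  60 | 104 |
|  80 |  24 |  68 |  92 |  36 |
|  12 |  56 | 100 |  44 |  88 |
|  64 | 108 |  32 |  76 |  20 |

Yes

Row 1: 96 + 40 + 84 + 28 + 52 = 300.
Row 2: 48 + 72 + 16 + 60 + 104 = 300.
Row 3: 80 + 24 + 68 + 92 + 36 = 300.
Row 4: 12 + 56 + 100 + 44 + 88 = 300.
Row 5: 64 + 108 + 32 + 76 + 20 = 300.
Column 1: 96 + 48 + 80 + 12 + 64 = 300.
Column 2: 40 + 72 + 24 + 56 + 108 = 300.
Column 3: 84 + 16 + 68 + 100 + 32 = 300.
Column 4: 28 + 60 + 92 + 44 + 76 = 300.
Column 5: 52 + 104 + 36 + 88 + 20 = 300.
Main diagonal: 96 + 72 + 68 + 44 + 20 = 300.
Anti-diagonal: 52 + 60 + 68 + 56 + 64 = 300.
All lines sum to 300.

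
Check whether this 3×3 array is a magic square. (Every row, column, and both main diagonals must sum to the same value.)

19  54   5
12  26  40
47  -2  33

Yes

Row 1: 19 + 54 + 5 = 78.
Row 2: 12 + 26 + 40 = 78.
Row 3: 47 + (-2) + 33 = 78.
Column 1: 19 + 12 + 47 = 78.
Column 2: 54 + 26 + (-2) = 78.
Column 3: 5 + 40 + 33 = 78.
Main diagonal: 19 + 26 + 33 = 78.
Anti-diagonal: 5 + 26 + 47 = 78.
All lines sum to 78.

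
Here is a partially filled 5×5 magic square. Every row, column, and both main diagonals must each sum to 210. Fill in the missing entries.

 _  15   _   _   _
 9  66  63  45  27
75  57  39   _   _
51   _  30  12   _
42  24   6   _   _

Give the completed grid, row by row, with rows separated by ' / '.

Column 1: 9 + 75 + 51 + 42 + ? = 210, so (1,1) = 33.
From column 2, 210 − (15 + 66 + 57 + 24) gives (4,2) = 48.
The remaining cell in column 3 is (1,3) = 210 − 138 = 72.
Main diagonal must total 210; the given cells sum to 150, so (5,5) = 60.
The remaining cell in anti-diagonal is (1,5) = 210 − 174 = 36.
Row 1 must total 210; the given cells sum to 156, so (1,4) = 54.
Row 4 must total 210; the given cells sum to 141, so (4,5) = 69.
From row 5, 210 − (42 + 24 + 6 + 60) gives (5,4) = 78.
From column 4, 210 − (54 + 45 + 12 + 78) gives (3,4) = 21.
Column 5: 36 + 27 + 69 + 60 + ? = 210, so (3,5) = 18.

33 15 72 54 36 / 9 66 63 45 27 / 75 57 39 21 18 / 51 48 30 12 69 / 42 24 6 78 60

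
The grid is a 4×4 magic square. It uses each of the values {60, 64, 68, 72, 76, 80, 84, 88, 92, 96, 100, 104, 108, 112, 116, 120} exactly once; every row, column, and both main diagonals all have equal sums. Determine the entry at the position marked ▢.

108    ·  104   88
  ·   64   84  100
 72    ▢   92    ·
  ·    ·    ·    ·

The 16 entries sum to 1440, so each line sums to 1440/4 = 360.
Row 1 must total 360; the given cells sum to 300, so (1,2) = 60.
From row 2, 360 − (64 + 84 + 100) gives (2,1) = 112.
The remaining cell in column 1 is (4,1) = 360 − 292 = 68.
Column 3 must total 360; the given cells sum to 280, so (4,3) = 80.
Main diagonal needs 360; the known cells sum to 264, so (4,4) = 96.
The remaining cell in anti-diagonal is (3,2) = 360 − 240 = 120.

120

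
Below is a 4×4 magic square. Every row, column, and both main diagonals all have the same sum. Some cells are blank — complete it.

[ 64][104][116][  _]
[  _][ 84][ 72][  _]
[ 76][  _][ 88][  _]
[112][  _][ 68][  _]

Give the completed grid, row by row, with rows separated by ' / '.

64 104 116 60 / 92 84 72 96 / 76 100 88 80 / 112 56 68 108

Column 3 is already complete: 116 + 72 + 88 + 68 = 344, so that is the magic constant.
Using row 1: 64 + 104 + 116 + ? → (1,4) = 344 − 284 = 60.
The remaining cell in column 1 is (2,1) = 344 − 252 = 92.
From main diagonal, 344 − (64 + 84 + 88) gives (4,4) = 108.
From anti-diagonal, 344 − (60 + 72 + 112) gives (3,2) = 100.
The remaining cell in row 2 is (2,4) = 344 − 248 = 96.
Row 3 needs 344; the known cells sum to 264, so (3,4) = 80.
Row 4 must total 344; the given cells sum to 288, so (4,2) = 56.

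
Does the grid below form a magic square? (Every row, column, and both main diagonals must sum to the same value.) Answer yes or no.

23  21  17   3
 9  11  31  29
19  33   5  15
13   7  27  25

No — column 1 sums to 64 but row 4 sums to 72.

Row 1: 23 + 21 + 17 + 3 = 64.
Row 2: 9 + 11 + 31 + 29 = 80.
Row 3: 19 + 33 + 5 + 15 = 72.
Row 4: 13 + 7 + 27 + 25 = 72.
Column 1: 23 + 9 + 19 + 13 = 64.
Column 2: 21 + 11 + 33 + 7 = 72.
Column 3: 17 + 31 + 5 + 27 = 80.
Column 4: 3 + 29 + 15 + 25 = 72.
Main diagonal: 23 + 11 + 5 + 25 = 64.
Anti-diagonal: 3 + 31 + 33 + 13 = 80.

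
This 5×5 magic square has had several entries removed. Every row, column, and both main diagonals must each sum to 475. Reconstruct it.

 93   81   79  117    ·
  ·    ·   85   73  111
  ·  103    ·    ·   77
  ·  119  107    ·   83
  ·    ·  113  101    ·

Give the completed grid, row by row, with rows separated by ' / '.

Row 1 needs 475; the known cells sum to 370, so (1,5) = 105.
Column 3 needs 475; the known cells sum to 384, so (3,3) = 91.
Using column 5: 105 + 111 + 77 + 83 + ? → (5,5) = 475 − 376 = 99.
Anti-diagonal must total 475; the given cells sum to 388, so (5,1) = 87.
Row 5 must total 475; the given cells sum to 400, so (5,2) = 75.
From column 2, 475 − (81 + 103 + 119 + 75) gives (2,2) = 97.
From main diagonal, 475 − (93 + 97 + 91 + 99) gives (4,4) = 95.
The remaining cell in row 2 is (2,1) = 475 − 366 = 109.
Using row 4: 119 + 107 + 95 + 83 + ? → (4,1) = 475 − 404 = 71.
The remaining cell in column 1 is (3,1) = 475 − 360 = 115.
Using column 4: 117 + 73 + 95 + 101 + ? → (3,4) = 475 − 386 = 89.

93 81 79 117 105 / 109 97 85 73 111 / 115 103 91 89 77 / 71 119 107 95 83 / 87 75 113 101 99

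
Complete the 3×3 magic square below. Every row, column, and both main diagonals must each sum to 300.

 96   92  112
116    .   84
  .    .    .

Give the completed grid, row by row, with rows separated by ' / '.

Row 2 must total 300; the given cells sum to 200, so (2,2) = 100.
Column 1: 96 + 116 + ? = 300, so (3,1) = 88.
Using column 2: 92 + 100 + ? → (3,2) = 300 − 192 = 108.
From column 3, 300 − (112 + 84) gives (3,3) = 104.

96 92 112 / 116 100 84 / 88 108 104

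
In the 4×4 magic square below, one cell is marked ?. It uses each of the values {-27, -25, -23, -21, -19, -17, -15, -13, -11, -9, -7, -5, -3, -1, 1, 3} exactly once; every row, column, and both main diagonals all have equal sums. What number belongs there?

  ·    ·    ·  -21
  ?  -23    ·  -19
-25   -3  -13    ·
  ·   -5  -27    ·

3

The 16 entries sum to -192, so each line sums to -192/4 = -48.
Row 3 needs -48; the known cells sum to -41, so (3,4) = -7.
Column 2 needs -48; the known cells sum to -31, so (1,2) = -17.
The remaining cell in column 4 is (4,4) = -48 − (-47) = -1.
From main diagonal, -48 − (-23 + (-13) + (-1)) gives (1,1) = -11.
Row 1 must total -48; the given cells sum to -49, so (1,3) = 1.
The remaining cell in row 4 is (4,1) = -48 − (-33) = -15.
Using column 1: -11 + (-25) + (-15) + ? → (2,1) = -48 − (-51) = 3.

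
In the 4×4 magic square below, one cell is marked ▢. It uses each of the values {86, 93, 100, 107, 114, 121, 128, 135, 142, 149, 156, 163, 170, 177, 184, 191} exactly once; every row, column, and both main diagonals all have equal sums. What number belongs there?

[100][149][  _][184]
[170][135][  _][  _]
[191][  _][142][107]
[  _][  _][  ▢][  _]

128

The 16 entries sum to 2216, so each line sums to 2216/4 = 554.
The remaining cell in row 1 is (1,3) = 554 − 433 = 121.
From row 3, 554 − (191 + 142 + 107) gives (3,2) = 114.
The remaining cell in column 1 is (4,1) = 554 − 461 = 93.
Column 2 must total 554; the given cells sum to 398, so (4,2) = 156.
From main diagonal, 554 − (100 + 135 + 142) gives (4,4) = 177.
From anti-diagonal, 554 − (184 + 114 + 93) gives (2,3) = 163.
Using row 2: 170 + 135 + 163 + ? → (2,4) = 554 − 468 = 86.
From row 4, 554 − (93 + 156 + 177) gives (4,3) = 128.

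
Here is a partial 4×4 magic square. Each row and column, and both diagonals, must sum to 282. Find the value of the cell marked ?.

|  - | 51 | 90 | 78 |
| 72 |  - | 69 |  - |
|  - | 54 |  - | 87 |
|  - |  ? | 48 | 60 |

93

Using row 1: 51 + 90 + 78 + ? → (1,1) = 282 − 219 = 63.
Column 3 needs 282; the known cells sum to 207, so (3,3) = 75.
The remaining cell in column 4 is (2,4) = 282 − 225 = 57.
From main diagonal, 282 − (63 + 75 + 60) gives (2,2) = 84.
Anti-diagonal must total 282; the given cells sum to 201, so (4,1) = 81.
Row 3 needs 282; the known cells sum to 216, so (3,1) = 66.
Using row 4: 81 + 48 + 60 + ? → (4,2) = 282 − 189 = 93.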